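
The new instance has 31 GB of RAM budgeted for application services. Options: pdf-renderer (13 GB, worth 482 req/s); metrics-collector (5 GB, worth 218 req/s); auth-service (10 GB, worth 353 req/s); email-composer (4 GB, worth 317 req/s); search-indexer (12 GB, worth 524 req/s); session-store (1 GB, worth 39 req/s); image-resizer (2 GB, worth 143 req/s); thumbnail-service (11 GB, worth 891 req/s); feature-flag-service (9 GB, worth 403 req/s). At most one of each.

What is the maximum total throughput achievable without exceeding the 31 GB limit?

1972

Density check — thumbnail-service 81.00, email-composer 79.25, image-resizer 71.50 are the best per GB.
Metrics-collector + email-composer + image-resizer + thumbnail-service + feature-flag-service uses 31 of the 31 GB and totals 1972.
No other feasible combination exceeds 1972.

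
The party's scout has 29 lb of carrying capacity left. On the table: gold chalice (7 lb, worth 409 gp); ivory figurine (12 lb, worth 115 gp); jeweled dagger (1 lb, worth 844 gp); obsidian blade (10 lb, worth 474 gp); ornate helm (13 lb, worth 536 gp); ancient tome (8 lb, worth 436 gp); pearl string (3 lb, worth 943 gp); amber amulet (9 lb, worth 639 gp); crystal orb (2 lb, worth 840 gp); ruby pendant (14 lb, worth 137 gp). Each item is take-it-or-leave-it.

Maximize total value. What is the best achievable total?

By value per lb: jeweled dagger 844.00, crystal orb 420.00, pearl string 314.33 lead.
A density-first pass picks gold chalice + jeweled dagger + pearl string + amber amulet + crystal orb — 3675 at 22 lb.
The 7 lb tied up in gold chalice is better spent on ornate helm — total rises to 3802 (28 lb).

3802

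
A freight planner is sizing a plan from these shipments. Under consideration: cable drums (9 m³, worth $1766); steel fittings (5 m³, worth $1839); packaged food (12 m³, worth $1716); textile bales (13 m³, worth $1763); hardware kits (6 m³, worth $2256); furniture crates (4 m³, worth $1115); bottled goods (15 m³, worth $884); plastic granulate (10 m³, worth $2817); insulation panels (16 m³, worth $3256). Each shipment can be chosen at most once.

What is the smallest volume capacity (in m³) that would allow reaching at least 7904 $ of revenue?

Need the lightest bundle worth ≥ 7904.
Taking steel fittings + hardware kits + furniture crates + plastic granulate gives 8027 (≥ 7904) for 25 m³.
Any bundle with less than 25 m³ falls short of 7904.

25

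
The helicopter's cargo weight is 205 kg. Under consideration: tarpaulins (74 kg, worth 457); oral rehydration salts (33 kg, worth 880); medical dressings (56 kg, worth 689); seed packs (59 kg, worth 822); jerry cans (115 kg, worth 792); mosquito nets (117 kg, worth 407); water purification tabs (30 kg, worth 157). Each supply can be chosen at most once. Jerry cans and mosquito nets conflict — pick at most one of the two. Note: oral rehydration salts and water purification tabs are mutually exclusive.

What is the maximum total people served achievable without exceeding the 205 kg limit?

Oral rehydration salts + medical dressings + seed packs uses 148 of the 205 kg and totals 2391.
Runner-up oral rehydration salts + medical dressings + jerry cans tops out at 2361.

2391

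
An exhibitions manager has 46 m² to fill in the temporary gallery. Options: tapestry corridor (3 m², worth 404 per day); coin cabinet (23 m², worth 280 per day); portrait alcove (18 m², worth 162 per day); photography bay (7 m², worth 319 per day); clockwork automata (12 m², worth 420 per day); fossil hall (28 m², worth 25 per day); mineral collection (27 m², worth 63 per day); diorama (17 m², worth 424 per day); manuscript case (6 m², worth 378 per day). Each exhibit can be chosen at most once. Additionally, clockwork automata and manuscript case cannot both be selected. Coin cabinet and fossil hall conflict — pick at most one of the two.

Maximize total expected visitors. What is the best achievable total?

Tapestry corridor + photography bay + clockwork automata + diorama uses 39 of the 46 m² and totals 1567.
Nothing else feasible within 46 m² beats 1567.

1567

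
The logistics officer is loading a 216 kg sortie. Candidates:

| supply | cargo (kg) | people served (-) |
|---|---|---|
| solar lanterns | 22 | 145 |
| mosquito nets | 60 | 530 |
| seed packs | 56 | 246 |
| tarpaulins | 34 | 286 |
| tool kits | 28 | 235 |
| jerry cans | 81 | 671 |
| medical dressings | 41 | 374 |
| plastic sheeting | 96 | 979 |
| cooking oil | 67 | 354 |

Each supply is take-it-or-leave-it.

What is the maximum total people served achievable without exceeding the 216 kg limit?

1940

The ratio heuristic lands on mosquito nets + medical dressings + plastic sheeting (1883) but leaves 19 kg idle.
Replace medical dressings with solar lanterns + tarpaulins: the trade gains 57 net, giving 1940 at 212 kg.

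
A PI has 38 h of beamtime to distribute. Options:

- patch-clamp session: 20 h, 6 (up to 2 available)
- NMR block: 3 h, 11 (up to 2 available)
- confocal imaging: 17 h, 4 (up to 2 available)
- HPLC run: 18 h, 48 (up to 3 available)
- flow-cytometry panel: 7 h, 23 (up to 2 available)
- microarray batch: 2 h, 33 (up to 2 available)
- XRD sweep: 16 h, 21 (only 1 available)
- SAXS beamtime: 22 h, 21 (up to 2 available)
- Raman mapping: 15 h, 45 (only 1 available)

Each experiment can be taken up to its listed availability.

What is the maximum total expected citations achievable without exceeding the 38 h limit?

168

By expected citations per h: microarray batch 16.50, NMR block 3.67, flow-cytometry panel 3.29, Raman mapping 3.00 lead.
Greedy by ratio would take 2×NMR block + 2×flow-cytometry panel + 2×microarray batch: 24 h used, total 134.
Replace NMR block with Raman mapping: the trade gains 34 net, giving 168 at 36 h.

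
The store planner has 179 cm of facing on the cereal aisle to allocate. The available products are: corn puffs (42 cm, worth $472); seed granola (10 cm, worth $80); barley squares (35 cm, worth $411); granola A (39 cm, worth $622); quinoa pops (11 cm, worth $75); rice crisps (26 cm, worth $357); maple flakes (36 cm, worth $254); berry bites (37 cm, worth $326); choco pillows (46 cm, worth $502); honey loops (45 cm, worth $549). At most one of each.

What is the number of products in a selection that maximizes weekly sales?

5

The maximum weekly sales within 179 cm is 2188.
One optimal bundle: corn puffs + barley squares + granola A + rice crisps + berry bites (179 cm).
Any selection reaching 2188 contains exactly 5 products.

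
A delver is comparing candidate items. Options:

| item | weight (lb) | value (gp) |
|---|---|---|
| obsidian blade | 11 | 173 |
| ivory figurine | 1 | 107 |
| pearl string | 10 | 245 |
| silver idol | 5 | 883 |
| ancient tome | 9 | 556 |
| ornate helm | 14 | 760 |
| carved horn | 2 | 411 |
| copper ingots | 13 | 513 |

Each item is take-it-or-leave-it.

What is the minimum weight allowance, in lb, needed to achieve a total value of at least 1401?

8

Need the lightest bundle worth ≥ 1401.
ivory figurine + silver idol + carved horn reaches 1401 using 8 lb.
No combination under 8 lb hits 1401.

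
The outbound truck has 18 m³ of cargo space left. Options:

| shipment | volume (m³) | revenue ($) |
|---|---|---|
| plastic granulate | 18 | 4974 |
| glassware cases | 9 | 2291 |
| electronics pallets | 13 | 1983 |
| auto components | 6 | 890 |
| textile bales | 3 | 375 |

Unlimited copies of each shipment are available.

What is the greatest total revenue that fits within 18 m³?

4974

By revenue per m³: plastic granulate 276.33, glassware cases 254.56, electronics pallets 152.54, auto components 148.33 lead.
Best packing: plastic granulate — 18 m³, 4974 total.
Every other selection either busts 18 m³ or fails to beat 4974.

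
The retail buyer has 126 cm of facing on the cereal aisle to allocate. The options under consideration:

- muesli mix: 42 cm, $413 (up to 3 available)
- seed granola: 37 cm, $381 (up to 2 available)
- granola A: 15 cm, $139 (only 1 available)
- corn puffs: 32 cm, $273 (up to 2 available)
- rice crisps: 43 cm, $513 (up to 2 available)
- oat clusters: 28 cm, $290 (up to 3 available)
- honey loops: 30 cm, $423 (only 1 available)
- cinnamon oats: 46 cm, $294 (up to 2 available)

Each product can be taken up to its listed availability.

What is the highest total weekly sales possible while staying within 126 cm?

Filling by ratio: 2×rice crisps + honey loops for 1449, with 10 cm left unused.
Dropping rice crisps frees 43 cm; slotting in seed granola + granola A (52 cm) lifts the total to 1456 at 125 cm.
That's the maximum — no swap from here does better than 1456.

1456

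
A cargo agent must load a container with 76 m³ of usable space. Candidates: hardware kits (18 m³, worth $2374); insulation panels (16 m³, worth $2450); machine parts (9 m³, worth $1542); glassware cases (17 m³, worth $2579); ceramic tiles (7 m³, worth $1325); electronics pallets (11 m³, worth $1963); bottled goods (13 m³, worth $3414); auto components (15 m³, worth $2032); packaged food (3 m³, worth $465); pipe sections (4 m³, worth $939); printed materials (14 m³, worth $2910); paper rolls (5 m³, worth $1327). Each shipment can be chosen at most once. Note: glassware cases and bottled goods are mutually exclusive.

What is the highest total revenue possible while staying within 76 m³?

A density-first pass picks machine parts + ceramic tiles + electronics pallets + bottled goods + packaged food + pipe sections + printed materials + paper rolls — 13885 at 66 m³.
Dropping ceramic tiles frees 7 m³; slotting in insulation panels (16 m³) lifts the total to 15010 at 75 m³.
The closest alternative, insulation panels + machine parts + ceramic tiles + electronics pallets + bottled goods + printed materials + paper rolls, reaches only 14931.

15010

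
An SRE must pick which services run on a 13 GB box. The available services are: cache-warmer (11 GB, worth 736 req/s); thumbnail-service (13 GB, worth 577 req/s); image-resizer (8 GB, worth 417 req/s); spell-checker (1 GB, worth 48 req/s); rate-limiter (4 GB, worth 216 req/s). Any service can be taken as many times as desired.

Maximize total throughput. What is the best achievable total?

Best packing: cache-warmer + 2×spell-checker — 13 GB, 832 total.
No other feasible combination exceeds 832.

832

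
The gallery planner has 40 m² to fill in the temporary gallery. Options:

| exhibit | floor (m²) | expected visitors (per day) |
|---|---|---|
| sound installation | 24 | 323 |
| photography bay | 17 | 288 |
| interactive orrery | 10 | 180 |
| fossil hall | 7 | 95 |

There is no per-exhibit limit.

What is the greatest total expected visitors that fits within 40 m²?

By expected visitors per m²: interactive orrery 18.00, photography bay 16.94, fossil hall 13.57 lead.
Taking 4×interactive orrery: 40 m² used, 720 in expected visitors.
Every other selection either busts 40 m² or fails to beat 720.

720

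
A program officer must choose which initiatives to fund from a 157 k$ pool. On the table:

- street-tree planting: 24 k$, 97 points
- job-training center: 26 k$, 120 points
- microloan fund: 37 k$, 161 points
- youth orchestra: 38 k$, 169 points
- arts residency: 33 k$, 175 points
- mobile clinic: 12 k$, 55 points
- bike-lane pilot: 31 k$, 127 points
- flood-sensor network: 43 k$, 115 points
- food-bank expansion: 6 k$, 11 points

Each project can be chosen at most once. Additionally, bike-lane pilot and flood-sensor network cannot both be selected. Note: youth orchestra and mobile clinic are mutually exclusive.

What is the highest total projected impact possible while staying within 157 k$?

691

Taking street-tree planting + job-training center + microloan fund + arts residency + bike-lane pilot + food-bank expansion: 157 k$ used, 691 in projected impact.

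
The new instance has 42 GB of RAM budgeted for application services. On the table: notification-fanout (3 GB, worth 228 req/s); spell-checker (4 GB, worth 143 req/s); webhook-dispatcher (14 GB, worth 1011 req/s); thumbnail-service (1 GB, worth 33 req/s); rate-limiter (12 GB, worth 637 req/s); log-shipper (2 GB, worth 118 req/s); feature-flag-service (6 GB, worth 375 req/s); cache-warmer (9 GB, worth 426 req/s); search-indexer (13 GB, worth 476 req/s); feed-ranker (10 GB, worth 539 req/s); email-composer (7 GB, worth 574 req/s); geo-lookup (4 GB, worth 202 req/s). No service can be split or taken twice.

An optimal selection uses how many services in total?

6

Optimal total is 2845.
For example notification-fanout + webhook-dispatcher + log-shipper + feature-flag-service + feed-ranker + email-composer achieves it, using 42 GB.
Any selection reaching 2845 contains exactly 6 services.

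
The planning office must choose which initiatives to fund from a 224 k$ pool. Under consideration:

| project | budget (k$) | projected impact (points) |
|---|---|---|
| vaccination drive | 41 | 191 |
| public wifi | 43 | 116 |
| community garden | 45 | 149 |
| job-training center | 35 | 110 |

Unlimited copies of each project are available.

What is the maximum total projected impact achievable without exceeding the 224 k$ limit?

955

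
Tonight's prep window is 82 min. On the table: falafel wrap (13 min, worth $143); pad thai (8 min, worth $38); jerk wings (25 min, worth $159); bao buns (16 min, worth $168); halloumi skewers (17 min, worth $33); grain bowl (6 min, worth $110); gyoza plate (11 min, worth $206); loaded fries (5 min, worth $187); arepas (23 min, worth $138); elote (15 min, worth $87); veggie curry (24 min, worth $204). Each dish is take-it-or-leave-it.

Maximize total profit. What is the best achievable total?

1018

Taking falafel wrap + bao buns + grain bowl + gyoza plate + loaded fries + veggie curry: 75 min used, 1018 in profit.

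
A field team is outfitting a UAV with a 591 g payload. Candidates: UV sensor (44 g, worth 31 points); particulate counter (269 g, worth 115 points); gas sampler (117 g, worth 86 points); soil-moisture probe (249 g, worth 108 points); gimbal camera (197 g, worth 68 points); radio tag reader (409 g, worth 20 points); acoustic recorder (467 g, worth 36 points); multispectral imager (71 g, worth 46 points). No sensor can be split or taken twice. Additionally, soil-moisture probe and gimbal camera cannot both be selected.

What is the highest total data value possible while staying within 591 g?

Taking the top-ratio sensors first gives UV sensor + gas sampler + soil-moisture probe + multispectral imager for 271 (481 g).
The 249 g tied up in soil-moisture probe is better spent on particulate counter — total rises to 278 (501 g).

278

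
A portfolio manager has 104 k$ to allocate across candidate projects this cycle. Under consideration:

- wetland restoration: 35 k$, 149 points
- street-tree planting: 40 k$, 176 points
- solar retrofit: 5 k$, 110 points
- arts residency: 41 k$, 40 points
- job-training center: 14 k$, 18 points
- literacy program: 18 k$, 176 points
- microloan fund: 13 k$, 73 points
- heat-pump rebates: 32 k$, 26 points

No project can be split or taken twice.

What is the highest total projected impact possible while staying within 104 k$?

611

By projected impact per k$: solar retrofit 22.00, literacy program 9.78, microloan fund 5.62 lead.
Greedy by ratio would take street-tree planting + solar retrofit + job-training center + literacy program + microloan fund: 90 k$ used, total 553.
Replace job-training center and microloan fund with wetland restoration: the trade gains 58 net, giving 611 at 98 k$.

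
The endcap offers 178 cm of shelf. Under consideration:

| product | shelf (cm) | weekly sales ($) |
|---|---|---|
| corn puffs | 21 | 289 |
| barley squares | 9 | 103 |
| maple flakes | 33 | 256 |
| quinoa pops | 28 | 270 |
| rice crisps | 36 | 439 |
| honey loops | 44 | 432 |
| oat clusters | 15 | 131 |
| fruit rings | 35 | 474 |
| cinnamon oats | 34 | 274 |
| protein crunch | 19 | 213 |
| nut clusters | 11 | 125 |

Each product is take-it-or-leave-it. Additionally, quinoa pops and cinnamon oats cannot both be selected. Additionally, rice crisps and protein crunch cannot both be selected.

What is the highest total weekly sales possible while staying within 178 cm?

Corn puffs + quinoa pops + rice crisps + honey loops + fruit rings + nut clusters uses 175 of the 178 cm and totals 2029.
Next best is corn puffs + barley squares + quinoa pops + rice crisps + honey loops + fruit rings at 2007 (173 cm) — short by 22.

2029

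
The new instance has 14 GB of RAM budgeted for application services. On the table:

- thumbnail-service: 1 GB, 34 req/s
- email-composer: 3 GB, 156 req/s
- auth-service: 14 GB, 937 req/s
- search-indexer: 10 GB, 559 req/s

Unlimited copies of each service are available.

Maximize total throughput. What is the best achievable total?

937

Best packing: auth-service — 14 GB, 937 total.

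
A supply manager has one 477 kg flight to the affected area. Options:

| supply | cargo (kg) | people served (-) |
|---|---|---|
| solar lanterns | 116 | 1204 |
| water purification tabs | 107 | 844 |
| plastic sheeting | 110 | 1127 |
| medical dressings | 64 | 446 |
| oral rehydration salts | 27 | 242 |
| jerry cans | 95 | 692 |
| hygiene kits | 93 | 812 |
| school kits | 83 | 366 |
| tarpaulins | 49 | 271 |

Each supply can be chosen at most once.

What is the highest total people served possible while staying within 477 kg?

4258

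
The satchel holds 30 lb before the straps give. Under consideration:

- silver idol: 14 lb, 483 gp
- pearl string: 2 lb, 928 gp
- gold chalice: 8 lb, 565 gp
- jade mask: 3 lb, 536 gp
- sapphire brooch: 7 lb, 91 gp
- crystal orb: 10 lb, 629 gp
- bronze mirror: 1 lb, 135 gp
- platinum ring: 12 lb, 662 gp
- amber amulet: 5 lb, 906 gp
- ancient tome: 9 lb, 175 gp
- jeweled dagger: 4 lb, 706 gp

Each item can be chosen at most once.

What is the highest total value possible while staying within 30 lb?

3873

Taking the top-ratio items first gives pearl string + gold chalice + jade mask + sapphire brooch + bronze mirror + amber amulet + jeweled dagger for 3867 (30 lb).
The 15 lb tied up in gold chalice and sapphire brooch is better spent on platinum ring — total rises to 3873 (27 lb).
Runner-up pearl string + gold chalice + crystal orb + bronze mirror + amber amulet + jeweled dagger tops out at 3869.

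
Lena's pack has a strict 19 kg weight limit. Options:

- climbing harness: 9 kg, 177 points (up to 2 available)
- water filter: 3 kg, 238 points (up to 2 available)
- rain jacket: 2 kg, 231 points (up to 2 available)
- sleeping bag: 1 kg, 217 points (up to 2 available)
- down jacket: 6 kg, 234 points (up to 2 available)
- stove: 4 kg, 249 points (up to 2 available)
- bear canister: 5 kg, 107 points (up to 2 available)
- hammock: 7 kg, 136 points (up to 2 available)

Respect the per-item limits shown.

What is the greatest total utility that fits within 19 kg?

By utility per kg: sleeping bag 217.00, rain jacket 115.50, water filter 79.33 lead.
Taking the top-ratio items first gives 2×water filter + 2×rain jacket + 2×sleeping bag + stove for 1621 (16 kg).
Dropping sleeping bag frees 1 kg; slotting in stove (4 kg) lifts the total to 1653 at 19 kg.
Nothing else within 19 kg beats 1653.

1653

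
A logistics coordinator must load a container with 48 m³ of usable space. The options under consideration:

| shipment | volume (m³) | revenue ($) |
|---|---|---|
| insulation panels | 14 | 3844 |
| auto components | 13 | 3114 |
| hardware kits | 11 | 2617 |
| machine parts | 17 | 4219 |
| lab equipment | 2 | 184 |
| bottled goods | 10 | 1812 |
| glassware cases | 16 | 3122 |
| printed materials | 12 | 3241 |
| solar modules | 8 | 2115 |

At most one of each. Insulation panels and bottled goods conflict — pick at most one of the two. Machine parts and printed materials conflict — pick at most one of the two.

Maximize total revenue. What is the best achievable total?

Best packing: insulation panels + auto components + printed materials + solar modules — 47 m³, 12314 total.
Runner-up insulation panels + hardware kits + lab equipment + printed materials + solar modules tops out at 12001.

12314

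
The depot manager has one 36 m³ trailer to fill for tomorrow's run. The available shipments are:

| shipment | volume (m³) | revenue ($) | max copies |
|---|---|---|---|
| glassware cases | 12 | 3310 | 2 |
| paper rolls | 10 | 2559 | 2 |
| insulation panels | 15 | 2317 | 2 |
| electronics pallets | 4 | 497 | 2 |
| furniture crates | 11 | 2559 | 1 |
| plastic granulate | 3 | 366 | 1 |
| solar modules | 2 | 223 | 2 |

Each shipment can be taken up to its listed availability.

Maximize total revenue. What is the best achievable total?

9402

Taking 2×glassware cases + paper rolls + solar modules: 36 m³ used, 9402 in revenue.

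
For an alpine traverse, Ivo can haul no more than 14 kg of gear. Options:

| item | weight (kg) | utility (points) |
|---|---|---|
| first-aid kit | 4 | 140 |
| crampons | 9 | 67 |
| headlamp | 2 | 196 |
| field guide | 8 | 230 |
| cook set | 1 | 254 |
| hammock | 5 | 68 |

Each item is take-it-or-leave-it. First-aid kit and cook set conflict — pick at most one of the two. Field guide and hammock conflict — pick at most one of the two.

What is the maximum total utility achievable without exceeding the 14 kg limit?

By utility per kg: cook set 254.00, headlamp 98.00, first-aid kit 35.00 lead.
Taking headlamp + field guide + cook set: 11 kg used, 680 in utility.

680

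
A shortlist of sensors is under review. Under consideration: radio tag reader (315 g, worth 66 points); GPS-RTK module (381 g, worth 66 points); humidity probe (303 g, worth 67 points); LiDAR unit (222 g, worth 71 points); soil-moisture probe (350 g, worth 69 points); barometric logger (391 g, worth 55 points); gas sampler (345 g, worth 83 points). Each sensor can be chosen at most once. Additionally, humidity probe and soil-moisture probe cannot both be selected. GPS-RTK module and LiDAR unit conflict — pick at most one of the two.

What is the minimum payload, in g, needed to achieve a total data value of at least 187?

Look for the lowest-payload combination reaching 187.
Taking radio tag reader + humidity probe + LiDAR unit gives 204 (≥ 187) for 840 g.
No combination under 840 g hits 187.

840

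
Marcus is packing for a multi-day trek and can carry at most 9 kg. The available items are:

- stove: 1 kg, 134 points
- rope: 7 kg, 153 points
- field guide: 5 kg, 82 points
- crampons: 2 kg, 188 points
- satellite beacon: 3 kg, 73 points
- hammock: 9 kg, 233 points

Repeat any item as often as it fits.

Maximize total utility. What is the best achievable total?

Ranking by ratio (utility/kg): stove 134.00, crampons 94.00, hammock 25.89.
9×stove uses 9 of the 9 kg and totals 1206.
No other feasible combination exceeds 1206.

1206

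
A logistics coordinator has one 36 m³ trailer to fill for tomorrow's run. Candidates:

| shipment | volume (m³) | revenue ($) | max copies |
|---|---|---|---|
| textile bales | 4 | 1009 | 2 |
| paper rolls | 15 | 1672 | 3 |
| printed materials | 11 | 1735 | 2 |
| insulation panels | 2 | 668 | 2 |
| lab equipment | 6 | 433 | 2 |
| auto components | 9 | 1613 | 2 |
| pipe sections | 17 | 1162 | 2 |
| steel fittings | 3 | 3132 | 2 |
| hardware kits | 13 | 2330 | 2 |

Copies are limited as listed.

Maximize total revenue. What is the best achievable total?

Density check — steel fittings 1044.00, insulation panels 334.00, textile bales 252.25, hardware kits 179.23 are the best per m³.
Filling by ratio: 2×textile bales + 2×insulation panels + 2×steel fittings + hardware kits for 11948, with 5 m³ left unused.
Replace hardware kits with 2×auto components: the trade gains 896 net, giving 12844 at 36 m³.

12844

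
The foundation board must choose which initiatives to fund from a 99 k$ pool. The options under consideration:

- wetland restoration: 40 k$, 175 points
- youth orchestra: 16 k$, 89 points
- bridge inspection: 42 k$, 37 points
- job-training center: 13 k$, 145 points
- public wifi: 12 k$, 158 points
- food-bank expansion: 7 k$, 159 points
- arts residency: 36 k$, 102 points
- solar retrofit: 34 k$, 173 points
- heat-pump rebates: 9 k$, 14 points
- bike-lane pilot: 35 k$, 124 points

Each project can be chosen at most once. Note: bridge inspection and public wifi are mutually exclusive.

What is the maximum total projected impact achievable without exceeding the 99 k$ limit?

740

Ranking by ratio (projected impact/k$): food-bank expansion 22.71, public wifi 13.17, job-training center 11.15.
A density-first pass picks youth orchestra + job-training center + public wifi + food-bank expansion + solar retrofit + heat-pump rebates — 738 at 91 k$.
Dropping solar retrofit frees 34 k$; slotting in wetland restoration (40 k$) lifts the total to 740 at 97 k$.
Next best is youth orchestra + job-training center + public wifi + food-bank expansion + solar retrofit + heat-pump rebates at 738 (91 k$) — short by 2.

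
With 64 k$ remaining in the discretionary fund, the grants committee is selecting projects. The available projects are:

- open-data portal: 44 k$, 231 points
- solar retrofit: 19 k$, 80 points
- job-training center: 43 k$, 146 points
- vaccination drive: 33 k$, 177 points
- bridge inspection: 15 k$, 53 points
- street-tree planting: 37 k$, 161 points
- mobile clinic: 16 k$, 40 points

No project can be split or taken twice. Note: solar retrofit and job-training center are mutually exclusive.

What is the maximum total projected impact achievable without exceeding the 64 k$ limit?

By projected impact per k$: vaccination drive 5.36, open-data portal 5.25, street-tree planting 4.35 lead.
Taking the top-ratio projects first gives solar retrofit + vaccination drive for 257 (52 k$).
Replace vaccination drive with open-data portal: the trade gains 54 net, giving 311 at 63 k$.
The spare 1 k$ is too small for any remaining project, and no feasible exchange beats 311.

311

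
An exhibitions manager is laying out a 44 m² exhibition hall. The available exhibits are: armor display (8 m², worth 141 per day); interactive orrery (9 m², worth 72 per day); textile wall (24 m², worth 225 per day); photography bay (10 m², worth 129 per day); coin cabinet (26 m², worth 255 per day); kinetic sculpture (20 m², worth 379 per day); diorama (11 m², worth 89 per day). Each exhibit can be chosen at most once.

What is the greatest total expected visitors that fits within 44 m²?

649

Density check — kinetic sculpture 18.95, armor display 17.62, photography bay 12.90 are the best per m².
The ratio ordering already packs tightly: armor display + photography bay + kinetic sculpture, 38 m², 649.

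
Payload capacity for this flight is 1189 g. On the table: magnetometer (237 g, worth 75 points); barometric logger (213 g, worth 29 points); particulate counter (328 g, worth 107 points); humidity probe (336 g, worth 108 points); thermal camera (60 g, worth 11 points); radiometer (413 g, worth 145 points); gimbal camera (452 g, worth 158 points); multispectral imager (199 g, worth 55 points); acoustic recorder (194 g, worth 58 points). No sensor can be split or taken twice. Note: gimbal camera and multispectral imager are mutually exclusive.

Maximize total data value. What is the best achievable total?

389

Best packing: magnetometer + thermal camera + radiometer + gimbal camera — 1162 g, 389 total.
Nothing else feasible within 1189 g beats 389.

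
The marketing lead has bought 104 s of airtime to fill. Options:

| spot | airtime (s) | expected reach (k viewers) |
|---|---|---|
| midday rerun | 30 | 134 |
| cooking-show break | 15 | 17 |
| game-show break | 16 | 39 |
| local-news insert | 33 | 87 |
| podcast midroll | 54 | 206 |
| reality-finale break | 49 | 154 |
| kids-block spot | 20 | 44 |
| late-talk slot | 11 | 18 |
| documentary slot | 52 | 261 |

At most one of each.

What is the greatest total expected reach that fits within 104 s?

439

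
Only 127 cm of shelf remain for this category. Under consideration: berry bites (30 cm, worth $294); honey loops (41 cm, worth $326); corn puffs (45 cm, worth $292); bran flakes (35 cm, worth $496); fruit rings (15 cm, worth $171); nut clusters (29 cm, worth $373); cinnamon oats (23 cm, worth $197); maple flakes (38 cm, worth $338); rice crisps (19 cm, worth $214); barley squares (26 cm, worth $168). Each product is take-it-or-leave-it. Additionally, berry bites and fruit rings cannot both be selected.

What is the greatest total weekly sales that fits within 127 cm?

Bran flakes + fruit rings + nut clusters + cinnamon oats + rice crisps uses 121 of the 127 cm and totals 1451.

1451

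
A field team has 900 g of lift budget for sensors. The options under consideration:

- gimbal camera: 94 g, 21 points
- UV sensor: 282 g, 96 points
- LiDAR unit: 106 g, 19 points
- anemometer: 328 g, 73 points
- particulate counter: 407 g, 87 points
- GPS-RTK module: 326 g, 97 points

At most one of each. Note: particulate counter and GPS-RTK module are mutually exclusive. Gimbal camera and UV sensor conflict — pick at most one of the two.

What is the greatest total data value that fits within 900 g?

212

Best packing: UV sensor + LiDAR unit + GPS-RTK module — 714 g, 212 total.
No other feasible combination exceeds 212.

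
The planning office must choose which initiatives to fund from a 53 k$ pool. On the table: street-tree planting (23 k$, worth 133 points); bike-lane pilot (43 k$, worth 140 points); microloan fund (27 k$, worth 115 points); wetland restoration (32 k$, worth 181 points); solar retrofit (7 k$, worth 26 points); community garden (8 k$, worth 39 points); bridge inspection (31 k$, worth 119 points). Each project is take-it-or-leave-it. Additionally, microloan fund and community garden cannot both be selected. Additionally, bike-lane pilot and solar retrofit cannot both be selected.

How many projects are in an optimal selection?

2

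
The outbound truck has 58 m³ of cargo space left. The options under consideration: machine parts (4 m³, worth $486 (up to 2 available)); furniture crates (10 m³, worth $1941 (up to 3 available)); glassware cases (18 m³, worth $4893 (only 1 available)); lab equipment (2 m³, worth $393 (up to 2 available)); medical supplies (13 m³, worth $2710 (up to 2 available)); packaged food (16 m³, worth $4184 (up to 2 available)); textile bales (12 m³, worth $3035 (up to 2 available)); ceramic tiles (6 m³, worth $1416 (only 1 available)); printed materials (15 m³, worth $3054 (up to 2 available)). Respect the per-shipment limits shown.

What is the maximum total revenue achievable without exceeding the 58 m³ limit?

15147

A density-first pass picks glassware cases + lab equipment + 2×packaged food + ceramic tiles — 15070 at 58 m³.
Dropping lab equipment and packaged food and ceramic tiles frees 24 m³; slotting in 2×textile bales (24 m³) lifts the total to 15147 at 58 m³.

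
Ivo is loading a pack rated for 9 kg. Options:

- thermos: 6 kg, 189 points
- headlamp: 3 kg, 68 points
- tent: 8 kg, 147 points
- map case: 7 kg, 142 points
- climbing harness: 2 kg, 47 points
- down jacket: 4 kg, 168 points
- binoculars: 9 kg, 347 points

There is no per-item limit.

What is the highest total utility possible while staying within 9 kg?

The ratio heuristic lands on 2×down jacket (336) but leaves 1 kg idle.
Replace 2×down jacket with binoculars: the trade gains 11 net, giving 347 at 9 kg.
That's the maximum — no swap from here does better than 347.

347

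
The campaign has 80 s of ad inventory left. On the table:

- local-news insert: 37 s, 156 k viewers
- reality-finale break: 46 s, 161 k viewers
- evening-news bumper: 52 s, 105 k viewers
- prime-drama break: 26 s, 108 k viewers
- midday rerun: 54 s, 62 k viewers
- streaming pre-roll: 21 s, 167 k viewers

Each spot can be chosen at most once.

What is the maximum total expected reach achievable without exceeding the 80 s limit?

328

Ranking by ratio (expected reach/s): streaming pre-roll 7.95, local-news insert 4.22, prime-drama break 4.15.
The ratio heuristic lands on local-news insert + streaming pre-roll (323) but leaves 22 s idle.
The 37 s tied up in local-news insert is better spent on reality-finale break — total rises to 328 (67 s).
Next best is local-news insert + streaming pre-roll at 323 (58 s) — short by 5.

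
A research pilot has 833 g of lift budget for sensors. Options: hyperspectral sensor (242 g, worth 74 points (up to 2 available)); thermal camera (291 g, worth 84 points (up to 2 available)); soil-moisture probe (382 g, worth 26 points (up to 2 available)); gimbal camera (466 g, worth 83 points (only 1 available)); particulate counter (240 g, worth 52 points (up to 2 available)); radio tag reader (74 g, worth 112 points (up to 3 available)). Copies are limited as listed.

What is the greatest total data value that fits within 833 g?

504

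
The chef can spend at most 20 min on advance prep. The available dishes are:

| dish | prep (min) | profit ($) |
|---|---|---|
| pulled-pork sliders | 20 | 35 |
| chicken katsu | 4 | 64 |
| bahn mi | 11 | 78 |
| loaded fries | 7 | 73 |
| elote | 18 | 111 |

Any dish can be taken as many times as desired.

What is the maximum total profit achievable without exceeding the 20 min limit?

Best packing: 5×chicken katsu — 20 min, 320 total.
Nothing else within 20 min beats 320.

320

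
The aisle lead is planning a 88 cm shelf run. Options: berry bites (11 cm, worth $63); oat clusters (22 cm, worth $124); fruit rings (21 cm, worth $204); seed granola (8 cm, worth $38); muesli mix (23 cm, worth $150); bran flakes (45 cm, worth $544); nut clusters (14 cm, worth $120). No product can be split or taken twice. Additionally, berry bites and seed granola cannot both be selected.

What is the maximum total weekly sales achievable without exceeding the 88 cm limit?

906

The ratio ordering already packs tightly: fruit rings + seed granola + bran flakes + nut clusters, 88 cm, 906.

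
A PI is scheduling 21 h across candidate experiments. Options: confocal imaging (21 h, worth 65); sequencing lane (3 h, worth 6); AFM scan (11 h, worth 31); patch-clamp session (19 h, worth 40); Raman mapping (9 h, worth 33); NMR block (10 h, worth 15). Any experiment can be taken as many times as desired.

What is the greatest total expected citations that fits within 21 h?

72

Taking sequencing lane + 2×Raman mapping: 21 h used, 72 in expected citations.
No other feasible combination exceeds 72.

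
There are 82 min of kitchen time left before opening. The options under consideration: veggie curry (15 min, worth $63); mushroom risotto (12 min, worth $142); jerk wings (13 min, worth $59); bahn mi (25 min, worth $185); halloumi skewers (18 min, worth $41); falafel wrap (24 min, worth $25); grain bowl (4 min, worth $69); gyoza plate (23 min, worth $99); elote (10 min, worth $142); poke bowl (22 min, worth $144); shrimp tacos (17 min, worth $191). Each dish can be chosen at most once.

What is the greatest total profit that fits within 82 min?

788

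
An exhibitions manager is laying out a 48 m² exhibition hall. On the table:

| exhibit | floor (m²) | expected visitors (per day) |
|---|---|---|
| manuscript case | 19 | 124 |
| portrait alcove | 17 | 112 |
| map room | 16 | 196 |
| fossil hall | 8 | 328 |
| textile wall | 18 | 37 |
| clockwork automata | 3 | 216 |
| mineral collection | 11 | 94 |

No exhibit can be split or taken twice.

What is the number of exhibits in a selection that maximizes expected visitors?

Optimal total is 864.
manuscript case + map room + fossil hall + clockwork automata hits 864 at 46 m².
Any selection reaching 864 contains exactly 4 exhibits.

4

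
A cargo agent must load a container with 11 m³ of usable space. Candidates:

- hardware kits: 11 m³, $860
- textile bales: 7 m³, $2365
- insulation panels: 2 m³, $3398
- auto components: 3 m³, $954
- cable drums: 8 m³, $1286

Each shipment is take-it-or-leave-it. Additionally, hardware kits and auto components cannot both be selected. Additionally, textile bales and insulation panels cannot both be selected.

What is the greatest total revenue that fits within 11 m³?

Taking insulation panels + cable drums: 10 m³ used, 4684 in revenue.
Runner-up insulation panels + auto components tops out at 4352.

4684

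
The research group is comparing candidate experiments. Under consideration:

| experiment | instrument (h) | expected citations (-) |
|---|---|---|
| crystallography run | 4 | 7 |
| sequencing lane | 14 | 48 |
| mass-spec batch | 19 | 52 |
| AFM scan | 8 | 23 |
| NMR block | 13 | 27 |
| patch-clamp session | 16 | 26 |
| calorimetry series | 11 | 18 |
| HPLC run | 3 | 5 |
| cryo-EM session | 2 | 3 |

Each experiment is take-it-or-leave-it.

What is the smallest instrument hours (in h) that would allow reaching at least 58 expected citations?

20

Minimise h subject to total expected citations ≥ 58.
Taking crystallography run + sequencing lane + cryo-EM session gives 58 (≥ 58) for 20 h.
Any bundle with less than 20 h falls short of 58.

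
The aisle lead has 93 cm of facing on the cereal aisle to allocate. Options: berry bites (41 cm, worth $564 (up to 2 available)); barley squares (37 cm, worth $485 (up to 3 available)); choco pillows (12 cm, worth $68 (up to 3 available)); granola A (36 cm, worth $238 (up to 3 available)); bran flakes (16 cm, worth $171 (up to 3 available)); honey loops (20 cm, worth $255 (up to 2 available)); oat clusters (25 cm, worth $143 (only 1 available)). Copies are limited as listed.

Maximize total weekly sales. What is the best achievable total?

Ranking by ratio (weekly sales/cm): berry bites 13.76, barley squares 13.11, honey loops 12.75, bran flakes 10.69.
Greedy by ratio would take 2×berry bites: 82 cm used, total 1128.
Dropping 2×berry bites frees 82 cm; slotting in barley squares + bran flakes + 2×honey loops (93 cm) lifts the total to 1166 at 93 cm.

1166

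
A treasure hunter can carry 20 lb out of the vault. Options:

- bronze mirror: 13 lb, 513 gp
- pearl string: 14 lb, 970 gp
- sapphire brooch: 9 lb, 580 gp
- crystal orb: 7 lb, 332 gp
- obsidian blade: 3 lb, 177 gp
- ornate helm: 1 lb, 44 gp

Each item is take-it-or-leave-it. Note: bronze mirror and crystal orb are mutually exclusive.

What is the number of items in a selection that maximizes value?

3

The maximum value within 20 lb is 1191.
For example pearl string + obsidian blade + ornate helm achieves it, using 18 lb.
Every optimal selection uses 3 items.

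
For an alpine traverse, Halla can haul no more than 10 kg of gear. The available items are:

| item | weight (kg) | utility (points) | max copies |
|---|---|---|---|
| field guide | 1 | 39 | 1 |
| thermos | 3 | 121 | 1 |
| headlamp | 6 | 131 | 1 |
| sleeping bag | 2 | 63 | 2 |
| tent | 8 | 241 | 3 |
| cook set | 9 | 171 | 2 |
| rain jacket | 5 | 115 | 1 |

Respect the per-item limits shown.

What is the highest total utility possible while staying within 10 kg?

304

Density check — thermos 40.33, field guide 39.00, sleeping bag 31.50, tent 30.12 are the best per kg.
Taking the top-ratio items first gives field guide + thermos + 2×sleeping bag for 286 (8 kg).
Replace field guide and thermos and sleeping bag with tent: the trade gains 18 net, giving 304 at 10 kg.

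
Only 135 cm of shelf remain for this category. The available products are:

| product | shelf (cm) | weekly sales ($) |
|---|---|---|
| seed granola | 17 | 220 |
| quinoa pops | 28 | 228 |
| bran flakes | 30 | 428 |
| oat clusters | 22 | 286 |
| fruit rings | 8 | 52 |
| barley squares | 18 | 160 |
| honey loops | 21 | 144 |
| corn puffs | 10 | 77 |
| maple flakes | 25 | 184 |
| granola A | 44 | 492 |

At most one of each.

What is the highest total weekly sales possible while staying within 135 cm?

1586

Density check — bran flakes 14.27, oat clusters 13.00, seed granola 12.94 are the best per cm.
Best packing: seed granola + bran flakes + oat clusters + barley squares + granola A — 131 cm, 1586 total.
Runner-up seed granola + bran flakes + oat clusters + honey loops + granola A tops out at 1570.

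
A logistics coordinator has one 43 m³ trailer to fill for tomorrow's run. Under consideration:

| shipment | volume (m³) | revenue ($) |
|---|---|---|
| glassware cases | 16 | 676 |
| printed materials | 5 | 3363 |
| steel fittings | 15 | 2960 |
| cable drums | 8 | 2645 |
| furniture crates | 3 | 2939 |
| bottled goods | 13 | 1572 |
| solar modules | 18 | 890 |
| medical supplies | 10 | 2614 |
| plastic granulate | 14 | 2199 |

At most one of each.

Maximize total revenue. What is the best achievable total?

Printed materials + steel fittings + cable drums + furniture crates + medical supplies uses 41 of the 43 m³ and totals 14521.

14521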